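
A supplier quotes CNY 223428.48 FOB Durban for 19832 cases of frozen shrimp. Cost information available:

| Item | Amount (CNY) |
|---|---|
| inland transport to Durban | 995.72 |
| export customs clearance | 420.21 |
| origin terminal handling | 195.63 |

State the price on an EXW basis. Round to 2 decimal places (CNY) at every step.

From FOB to EXW, the seller no longer bears: inland to port, export clearance, origin terminal.
EXW price = 223428.48 − 995.72 − 420.21 − 195.63 = 221816.92

EXW price: CNY 221816.92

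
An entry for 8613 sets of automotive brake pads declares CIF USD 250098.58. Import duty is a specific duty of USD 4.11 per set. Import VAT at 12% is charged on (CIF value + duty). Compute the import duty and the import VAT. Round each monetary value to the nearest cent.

Import duty: USD 35399.43; import VAT: USD 34259.76

Import duty = 8613 × 4.11 = 35399.43
VAT base = CIF + duty = 250098.58 + 35399.43 = 285498.01
Import VAT = 285498.01 × 12% = 34259.76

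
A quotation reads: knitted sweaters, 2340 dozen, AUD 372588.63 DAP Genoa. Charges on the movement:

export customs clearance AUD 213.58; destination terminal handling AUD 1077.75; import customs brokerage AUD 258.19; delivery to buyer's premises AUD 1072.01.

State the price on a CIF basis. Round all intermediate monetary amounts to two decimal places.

CIF price: AUD 370438.87

Not relevant to the conversion: export clearance — on the seller under both DAP and CIF; already in the DAP price and stays in the CIF price. brokerage — on the buyer under both terms; not part of either seller's price.
From DAP to CIF, the seller no longer bears: destination terminal, delivery.
CIF price = 372588.63 − 1077.75 − 1072.01 = 370438.87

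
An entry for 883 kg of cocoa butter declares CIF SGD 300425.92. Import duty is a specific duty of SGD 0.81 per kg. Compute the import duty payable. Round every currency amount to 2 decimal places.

Import duty = 883 × 0.81 = 715.23

Import duty: SGD 715.23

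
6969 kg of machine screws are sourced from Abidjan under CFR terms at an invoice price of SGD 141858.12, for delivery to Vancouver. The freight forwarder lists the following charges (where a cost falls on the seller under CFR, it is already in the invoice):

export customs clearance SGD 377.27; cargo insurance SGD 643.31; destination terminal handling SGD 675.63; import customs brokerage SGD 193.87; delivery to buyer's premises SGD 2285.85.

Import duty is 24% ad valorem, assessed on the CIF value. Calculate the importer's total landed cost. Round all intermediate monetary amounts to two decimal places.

CFR: the seller pays costs through ocean freight to the destination port, but not insurance.
Already in the invoice (seller's account under CFR): export clearance — exclude.
CIF value = CFR price + insurance = 141858.12 + 643.31 = 142501.43
Import duty = 142501.43 × 24% = 34200.34
Buyer bears: insurance 643.31 + destination terminal 675.63 + brokerage 193.87 + delivery 2285.85 + duty 34200.34 = 37999.00
Landed cost = invoice 141858.12 + 37999.00 = 179857.12

Total landed cost: SGD 179857.12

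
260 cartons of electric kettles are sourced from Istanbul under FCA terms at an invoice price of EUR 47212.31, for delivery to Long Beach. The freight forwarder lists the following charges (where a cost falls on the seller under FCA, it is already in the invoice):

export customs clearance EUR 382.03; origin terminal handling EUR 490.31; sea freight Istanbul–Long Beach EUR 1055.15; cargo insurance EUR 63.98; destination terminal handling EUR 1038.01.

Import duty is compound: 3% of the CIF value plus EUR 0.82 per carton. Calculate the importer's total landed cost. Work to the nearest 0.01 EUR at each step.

Total landed cost: EUR 51537.61

FCA: the seller delivers export-cleared goods to the carrier; the buyer bears costs from that point.
Already in the invoice (seller's account under FCA): export clearance — exclude.
CIF value = FCA price + origin terminal + freight + insurance = 47212.31 + 490.31 + 1055.15 + 63.98 = 48821.75
Ad valorem component: 48821.75 × 3% = 1464.65
Specific component: 260 × 0.82 = 213.20
Import duty = 1464.65 + 213.20 = 1677.85
Buyer bears: origin terminal 490.31 + freight 1055.15 + insurance 63.98 + destination terminal 1038.01 + duty 1677.85 = 4325.30
Landed cost = invoice 47212.31 + 4325.30 = 51537.61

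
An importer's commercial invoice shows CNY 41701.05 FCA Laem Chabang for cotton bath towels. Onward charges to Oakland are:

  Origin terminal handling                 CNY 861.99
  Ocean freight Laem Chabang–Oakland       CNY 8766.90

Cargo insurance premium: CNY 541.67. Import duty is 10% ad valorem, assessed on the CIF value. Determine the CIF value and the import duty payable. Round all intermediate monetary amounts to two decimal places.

CIF = FCA price + pre-shipment costs + freight + insurance
CIF = 41701.05 + 861.99 + 8766.90 + 541.67 = 51871.61
Import duty = 51871.61 × 10% = 5187.16

CIF value: CNY 51871.61; import duty: CNY 5187.16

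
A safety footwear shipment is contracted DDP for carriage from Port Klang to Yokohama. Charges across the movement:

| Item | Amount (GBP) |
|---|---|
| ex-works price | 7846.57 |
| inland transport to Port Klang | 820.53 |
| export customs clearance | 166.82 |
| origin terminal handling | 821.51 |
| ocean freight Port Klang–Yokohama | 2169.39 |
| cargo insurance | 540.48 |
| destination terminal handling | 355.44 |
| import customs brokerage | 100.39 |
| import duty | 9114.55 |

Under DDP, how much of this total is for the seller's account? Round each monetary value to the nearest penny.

Seller's account: GBP 21935.68

DDP: the seller bears all costs including import duty.
Seller's account: goods 7846.57 + inland to port 820.53 + export clearance 166.82 + origin terminal 821.51 + freight 2169.39 + insurance 540.48 + destination terminal 355.44 + brokerage 100.39 + duty 9114.55 = 21935.68
Buyer's account: 0.00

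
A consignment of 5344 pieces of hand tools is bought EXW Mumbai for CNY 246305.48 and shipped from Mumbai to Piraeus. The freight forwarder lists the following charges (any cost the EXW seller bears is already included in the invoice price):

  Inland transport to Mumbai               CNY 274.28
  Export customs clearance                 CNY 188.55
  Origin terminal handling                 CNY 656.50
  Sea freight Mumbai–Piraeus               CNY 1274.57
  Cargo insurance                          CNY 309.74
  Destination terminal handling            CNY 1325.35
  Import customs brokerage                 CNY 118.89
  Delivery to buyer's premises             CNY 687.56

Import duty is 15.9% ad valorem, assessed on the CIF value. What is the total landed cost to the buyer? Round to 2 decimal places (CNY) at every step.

EXW: the seller makes goods available at their premises; the buyer bears all onward costs.
CIF value = EXW price + inland to port + export clearance + origin terminal + freight + insurance = 246305.48 + 274.28 + 188.55 + 656.50 + 1274.57 + 309.74 = 249009.12
Import duty = 249009.12 × 15.9% = 39592.45
Buyer bears: inland to port 274.28 + export clearance 188.55 + origin terminal 656.50 + freight 1274.57 + insurance 309.74 + destination terminal 1325.35 + brokerage 118.89 + delivery 687.56 + duty 39592.45 = 44427.89
Landed cost = invoice 246305.48 + 44427.89 = 290733.37

Total landed cost: CNY 290733.37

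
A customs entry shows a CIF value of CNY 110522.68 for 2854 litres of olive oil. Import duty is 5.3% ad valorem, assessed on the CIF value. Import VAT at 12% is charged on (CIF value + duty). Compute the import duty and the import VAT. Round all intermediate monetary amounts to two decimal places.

Import duty: CNY 5857.70; import VAT: CNY 13965.65

Import duty = 110522.68 × 5.3% = 5857.70
VAT base = CIF + duty = 110522.68 + 5857.70 = 116380.38
Import VAT = 116380.38 × 12% = 13965.65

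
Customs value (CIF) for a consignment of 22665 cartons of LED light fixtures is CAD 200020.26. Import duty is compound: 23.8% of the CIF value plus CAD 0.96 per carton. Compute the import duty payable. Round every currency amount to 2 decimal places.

Ad valorem component: 200020.26 × 23.8% = 47604.82
Specific component: 22665 × 0.96 = 21758.40
Import duty = 47604.82 + 21758.40 = 69363.22

Import duty: CAD 69363.22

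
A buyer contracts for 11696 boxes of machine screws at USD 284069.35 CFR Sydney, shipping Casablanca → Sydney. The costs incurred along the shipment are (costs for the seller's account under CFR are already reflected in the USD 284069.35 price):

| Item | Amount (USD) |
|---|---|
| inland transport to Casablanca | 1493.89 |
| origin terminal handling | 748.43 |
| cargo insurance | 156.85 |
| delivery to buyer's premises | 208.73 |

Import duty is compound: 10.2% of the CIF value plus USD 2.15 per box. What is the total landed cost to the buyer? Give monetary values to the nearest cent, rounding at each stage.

Total landed cost: USD 338572.40

CFR: the seller pays costs through ocean freight to the destination port, but not insurance.
Already in the invoice (seller's account under CFR): inland to port, origin terminal — exclude.
CIF value = CFR price + insurance = 284069.35 + 156.85 = 284226.20
Ad valorem component: 284226.20 × 10.2% = 28991.07
Specific component: 11696 × 2.15 = 25146.40
Import duty = 28991.07 + 25146.40 = 54137.47
Buyer bears: insurance 156.85 + delivery 208.73 + duty 54137.47 = 54503.05
Landed cost = invoice 284069.35 + 54503.05 = 338572.40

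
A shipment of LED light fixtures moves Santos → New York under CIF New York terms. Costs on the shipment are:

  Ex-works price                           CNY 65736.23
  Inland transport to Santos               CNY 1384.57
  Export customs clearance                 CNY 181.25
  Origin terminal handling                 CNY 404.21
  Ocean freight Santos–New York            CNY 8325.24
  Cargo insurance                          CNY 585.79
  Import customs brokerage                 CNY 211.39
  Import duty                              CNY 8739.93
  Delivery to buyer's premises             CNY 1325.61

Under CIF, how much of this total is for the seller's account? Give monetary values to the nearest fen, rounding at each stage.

Seller's account: CNY 76617.29

CIF: the seller pays costs through ocean freight and marine insurance to the destination port.
Seller's account: goods 65736.23 + inland to port 1384.57 + export clearance 181.25 + origin terminal 404.21 + freight 8325.24 + insurance 585.79 = 76617.29
Buyer's account: brokerage 211.39 + duty 8739.93 + delivery 1325.61 = 10276.93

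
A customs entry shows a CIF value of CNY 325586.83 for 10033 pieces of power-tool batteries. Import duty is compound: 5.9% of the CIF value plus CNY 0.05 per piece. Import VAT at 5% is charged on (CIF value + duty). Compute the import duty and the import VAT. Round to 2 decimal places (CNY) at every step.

Ad valorem component: 325586.83 × 5.9% = 19209.62
Specific component: 10033 × 0.05 = 501.65
Import duty = 19209.62 + 501.65 = 19711.27
VAT base = CIF + duty = 325586.83 + 19711.27 = 345298.10
Import VAT = 345298.10 × 5% = 17264.91

Import duty: CNY 19711.27; import VAT: CNY 17264.91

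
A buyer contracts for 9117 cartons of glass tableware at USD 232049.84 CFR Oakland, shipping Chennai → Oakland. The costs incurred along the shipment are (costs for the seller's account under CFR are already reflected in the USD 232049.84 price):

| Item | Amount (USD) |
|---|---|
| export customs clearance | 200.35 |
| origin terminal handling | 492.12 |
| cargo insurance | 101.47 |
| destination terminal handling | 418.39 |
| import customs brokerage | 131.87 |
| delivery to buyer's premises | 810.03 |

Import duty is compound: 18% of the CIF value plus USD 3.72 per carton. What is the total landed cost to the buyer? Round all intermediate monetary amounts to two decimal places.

CFR: the seller pays costs through ocean freight to the destination port, but not insurance.
Already in the invoice (seller's account under CFR): export clearance, origin terminal — exclude.
CIF value = CFR price + insurance = 232049.84 + 101.47 = 232151.31
Ad valorem component: 232151.31 × 18% = 41787.24
Specific component: 9117 × 3.72 = 33915.24
Import duty = 41787.24 + 33915.24 = 75702.48
Buyer bears: insurance 101.47 + destination terminal 418.39 + brokerage 131.87 + delivery 810.03 + duty 75702.48 = 77164.24
Landed cost = invoice 232049.84 + 77164.24 = 309214.08

Total landed cost: USD 309214.08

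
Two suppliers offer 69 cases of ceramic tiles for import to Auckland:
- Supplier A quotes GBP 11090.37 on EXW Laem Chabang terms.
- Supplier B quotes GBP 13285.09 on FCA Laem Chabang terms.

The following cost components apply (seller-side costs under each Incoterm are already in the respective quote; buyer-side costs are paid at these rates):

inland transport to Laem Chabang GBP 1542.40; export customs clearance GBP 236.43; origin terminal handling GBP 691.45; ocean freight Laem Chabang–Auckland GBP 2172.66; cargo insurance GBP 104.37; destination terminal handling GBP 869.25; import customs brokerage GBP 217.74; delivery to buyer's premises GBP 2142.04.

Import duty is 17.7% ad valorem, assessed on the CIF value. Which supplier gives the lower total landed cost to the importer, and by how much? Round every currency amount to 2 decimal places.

Supplier A (EXW):
CIF value = EXW price + inland to port + export clearance + origin terminal + freight + insurance = 11090.37 + 1542.40 + 236.43 + 691.45 + 2172.66 + 104.37 = 15837.68
Import duty = 15837.68 × 17.7% = 2803.27
Buyer bears (A): 1542.40 + 236.43 + 691.45 + 2172.66 + 104.37 + 869.25 + 217.74 + 2142.04 = 7976.34
Landed cost (A) = invoice 11090.37 + 7976.34 + duty 2803.27 = 21869.98
Supplier B (FCA):
CIF value = FCA price + origin terminal + freight + insurance = 13285.09 + 691.45 + 2172.66 + 104.37 = 16253.57
Import duty = 16253.57 × 17.7% = 2876.88
Buyer bears (B): 691.45 + 2172.66 + 104.37 + 869.25 + 217.74 + 2142.04 = 6197.51
Landed cost (B) = invoice 13285.09 + 6197.51 + duty 2876.88 = 22359.48
Difference = |21869.98 − 22359.48| = 489.50

Supplier A is cheaper by GBP 489.50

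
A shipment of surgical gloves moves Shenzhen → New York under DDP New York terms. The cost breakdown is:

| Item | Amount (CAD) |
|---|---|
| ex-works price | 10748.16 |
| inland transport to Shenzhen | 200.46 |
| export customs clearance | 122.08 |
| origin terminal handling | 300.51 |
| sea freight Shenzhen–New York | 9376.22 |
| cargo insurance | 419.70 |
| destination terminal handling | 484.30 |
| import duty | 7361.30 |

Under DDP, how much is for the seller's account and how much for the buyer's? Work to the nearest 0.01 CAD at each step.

Seller: CAD 29012.73; buyer: CAD 0.00

DDP: the seller bears all costs including import duty.
Seller's account: goods 10748.16 + inland to port 200.46 + export clearance 122.08 + origin terminal 300.51 + freight 9376.22 + insurance 419.70 + destination terminal 484.30 + duty 7361.30 = 29012.73
Buyer's account: 0.00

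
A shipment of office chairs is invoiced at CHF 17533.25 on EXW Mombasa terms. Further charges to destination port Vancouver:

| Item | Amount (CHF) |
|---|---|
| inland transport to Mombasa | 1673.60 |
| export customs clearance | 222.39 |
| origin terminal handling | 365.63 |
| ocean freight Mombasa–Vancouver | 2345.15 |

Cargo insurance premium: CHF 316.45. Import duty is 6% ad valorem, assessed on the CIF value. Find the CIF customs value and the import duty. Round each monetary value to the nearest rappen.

CIF value: CHF 22456.47; import duty: CHF 1347.39

CIF = EXW price + pre-shipment costs + freight + insurance
CIF = 17533.25 + 1673.60 + 222.39 + 365.63 + 2345.15 + 316.45 = 22456.47
Import duty = 22456.47 × 6% = 1347.39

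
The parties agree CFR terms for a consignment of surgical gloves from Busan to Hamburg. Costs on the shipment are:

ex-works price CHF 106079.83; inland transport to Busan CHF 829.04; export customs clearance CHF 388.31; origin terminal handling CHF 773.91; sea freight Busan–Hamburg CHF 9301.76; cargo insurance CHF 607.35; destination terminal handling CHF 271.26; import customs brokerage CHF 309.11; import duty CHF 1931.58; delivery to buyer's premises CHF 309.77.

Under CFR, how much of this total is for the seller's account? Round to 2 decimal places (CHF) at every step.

Seller's account: CHF 117372.85

CFR: the seller pays costs through ocean freight to the destination port, but not insurance.
Seller's account: goods 106079.83 + inland to port 829.04 + export clearance 388.31 + origin terminal 773.91 + freight 9301.76 = 117372.85
Buyer's account: insurance 607.35 + destination terminal 271.26 + brokerage 309.11 + duty 1931.58 + delivery 309.77 = 3429.07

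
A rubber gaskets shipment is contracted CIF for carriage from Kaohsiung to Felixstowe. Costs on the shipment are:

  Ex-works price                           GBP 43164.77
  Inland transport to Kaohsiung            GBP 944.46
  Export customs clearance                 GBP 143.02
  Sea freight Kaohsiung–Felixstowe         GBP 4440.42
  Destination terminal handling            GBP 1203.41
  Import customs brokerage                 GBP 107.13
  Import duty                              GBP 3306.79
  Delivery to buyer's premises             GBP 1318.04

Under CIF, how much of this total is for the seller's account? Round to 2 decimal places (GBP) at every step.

CIF: the seller pays costs through ocean freight and marine insurance to the destination port.
Seller's account: goods 43164.77 + inland to port 944.46 + export clearance 143.02 + freight 4440.42 = 48692.67
Buyer's account: destination terminal 1203.41 + brokerage 107.13 + duty 3306.79 + delivery 1318.04 = 5935.37

Seller's account: GBP 48692.67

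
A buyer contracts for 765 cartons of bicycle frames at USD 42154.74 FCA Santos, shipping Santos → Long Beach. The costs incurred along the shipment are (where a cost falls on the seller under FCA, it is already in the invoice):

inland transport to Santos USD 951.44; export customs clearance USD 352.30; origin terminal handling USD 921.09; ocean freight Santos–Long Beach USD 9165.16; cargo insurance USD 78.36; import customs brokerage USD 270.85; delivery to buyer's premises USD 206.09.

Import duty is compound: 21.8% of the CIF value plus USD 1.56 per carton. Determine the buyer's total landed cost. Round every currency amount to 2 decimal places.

Total landed cost: USD 65395.31

FCA: the seller delivers export-cleared goods to the carrier; the buyer bears costs from that point.
Already in the invoice (seller's account under FCA): inland to port, export clearance — exclude.
CIF value = FCA price + origin terminal + freight + insurance = 42154.74 + 921.09 + 9165.16 + 78.36 = 52319.35
Ad valorem component: 52319.35 × 21.8% = 11405.62
Specific component: 765 × 1.56 = 1193.40
Import duty = 11405.62 + 1193.40 = 12599.02
Buyer bears: origin terminal 921.09 + freight 9165.16 + insurance 78.36 + brokerage 270.85 + delivery 206.09 + duty 12599.02 = 23240.57
Landed cost = invoice 42154.74 + 23240.57 = 65395.31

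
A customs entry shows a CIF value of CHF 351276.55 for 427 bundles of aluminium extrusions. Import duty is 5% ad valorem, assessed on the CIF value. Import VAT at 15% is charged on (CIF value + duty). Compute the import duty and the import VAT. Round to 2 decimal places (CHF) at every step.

Import duty = 351276.55 × 5% = 17563.83
VAT base = CIF + duty = 351276.55 + 17563.83 = 368840.38
Import VAT = 368840.38 × 15% = 55326.06

Import duty: CHF 17563.83; import VAT: CHF 55326.06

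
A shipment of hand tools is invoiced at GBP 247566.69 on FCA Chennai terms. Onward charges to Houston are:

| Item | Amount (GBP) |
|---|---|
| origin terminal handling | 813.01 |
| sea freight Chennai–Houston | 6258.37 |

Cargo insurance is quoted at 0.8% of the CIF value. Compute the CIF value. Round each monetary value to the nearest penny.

Let C be the CIF value. C = FCA price + pre-shipment costs + freight + 0.8% × C
C − 0.8% × C = 247566.69 + 813.01 + 6258.37
0.992 × C = 254638.07
C = 254638.07 / 0.992 = 256691.60
Insurance premium = 0.8% × 256691.60 = 2053.53

CIF value: GBP 256691.60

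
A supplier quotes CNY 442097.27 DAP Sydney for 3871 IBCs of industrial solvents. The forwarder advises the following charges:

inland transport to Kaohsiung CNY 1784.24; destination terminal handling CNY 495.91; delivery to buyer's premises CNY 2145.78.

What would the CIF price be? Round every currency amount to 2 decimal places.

Not relevant to the conversion: inland to port — on the seller under both DAP and CIF; already in the DAP price and stays in the CIF price.
From DAP to CIF, the seller no longer bears: destination terminal, delivery.
CIF price = 442097.27 − 495.91 − 2145.78 = 439455.58

CIF price: CNY 439455.58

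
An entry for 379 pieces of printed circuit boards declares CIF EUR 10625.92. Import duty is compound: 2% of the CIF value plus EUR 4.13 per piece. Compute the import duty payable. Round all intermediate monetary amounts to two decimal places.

Ad valorem component: 10625.92 × 2% = 212.52
Specific component: 379 × 4.13 = 1565.27
Import duty = 212.52 + 1565.27 = 1777.79

Import duty: EUR 1777.79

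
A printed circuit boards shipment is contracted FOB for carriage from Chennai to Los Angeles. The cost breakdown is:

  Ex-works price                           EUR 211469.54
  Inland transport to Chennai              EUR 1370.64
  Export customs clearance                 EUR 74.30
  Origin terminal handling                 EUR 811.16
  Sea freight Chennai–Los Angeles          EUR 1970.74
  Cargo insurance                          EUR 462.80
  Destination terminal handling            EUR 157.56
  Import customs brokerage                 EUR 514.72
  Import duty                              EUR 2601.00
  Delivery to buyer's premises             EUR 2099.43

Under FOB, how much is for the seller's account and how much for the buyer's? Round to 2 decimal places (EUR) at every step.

FOB: the seller bears costs until goods are on board at the origin port; the buyer bears freight, insurance and all costs thereafter.
Seller's account: goods 211469.54 + inland to port 1370.64 + export clearance 74.30 + origin terminal 811.16 = 213725.64
Buyer's account: freight 1970.74 + insurance 462.80 + destination terminal 157.56 + brokerage 514.72 + duty 2601.00 + delivery 2099.43 = 7806.25

Seller: EUR 213725.64; buyer: EUR 7806.25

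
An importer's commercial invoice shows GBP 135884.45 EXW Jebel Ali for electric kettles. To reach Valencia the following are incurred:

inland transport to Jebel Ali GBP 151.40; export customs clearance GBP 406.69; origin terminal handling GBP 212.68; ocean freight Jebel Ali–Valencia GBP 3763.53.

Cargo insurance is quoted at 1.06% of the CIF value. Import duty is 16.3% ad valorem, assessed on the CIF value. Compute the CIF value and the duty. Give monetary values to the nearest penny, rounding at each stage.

CIF value: GBP 141923.14; import duty: GBP 23133.47

Let C be the CIF value. C = EXW price + pre-shipment costs + freight + 1.06% × C
C − 1.06% × C = 135884.45 + 151.40 + 406.69 + 212.68 + 3763.53
0.9894 × C = 140418.75
C = 140418.75 / 0.9894 = 141923.14
Insurance premium = 1.06% × 141923.14 = 1504.39
Import duty = 141923.14 × 16.3% = 23133.47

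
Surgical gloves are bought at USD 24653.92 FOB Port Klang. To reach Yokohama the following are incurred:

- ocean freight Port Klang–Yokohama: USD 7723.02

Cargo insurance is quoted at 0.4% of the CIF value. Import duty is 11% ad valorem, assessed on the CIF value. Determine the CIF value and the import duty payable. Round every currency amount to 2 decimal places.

CIF value: USD 32506.97; import duty: USD 3575.77

Let C be the CIF value. C = FOB price + freight + 0.4% × C
C − 0.4% × C = 24653.92 + 7723.02
0.996 × C = 32376.94
C = 32376.94 / 0.996 = 32506.97
Insurance premium = 0.4% × 32506.97 = 130.03
Import duty = 32506.97 × 11% = 3575.77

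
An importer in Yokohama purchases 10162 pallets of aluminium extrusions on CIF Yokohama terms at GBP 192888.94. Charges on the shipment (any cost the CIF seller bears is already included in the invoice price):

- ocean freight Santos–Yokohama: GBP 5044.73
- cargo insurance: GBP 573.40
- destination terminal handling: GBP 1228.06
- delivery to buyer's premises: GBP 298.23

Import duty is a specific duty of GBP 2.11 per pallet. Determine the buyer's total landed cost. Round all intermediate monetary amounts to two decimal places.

Total landed cost: GBP 215857.05

CIF: the seller pays costs through ocean freight and marine insurance to the destination port.
Already in the invoice (seller's account under CIF): freight, insurance — exclude.
The CIF price already equals the CIF value: 192888.94
Import duty = 10162 × 2.11 = 21441.82
Buyer bears: destination terminal 1228.06 + delivery 298.23 + duty 21441.82 = 22968.11
Landed cost = invoice 192888.94 + 22968.11 = 215857.05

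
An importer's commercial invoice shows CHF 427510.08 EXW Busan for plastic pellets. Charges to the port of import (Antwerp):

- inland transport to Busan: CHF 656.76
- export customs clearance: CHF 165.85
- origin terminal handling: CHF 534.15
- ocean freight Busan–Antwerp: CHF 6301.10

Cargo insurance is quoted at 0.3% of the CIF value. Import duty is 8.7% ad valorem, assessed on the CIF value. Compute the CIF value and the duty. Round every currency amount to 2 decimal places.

CIF value: CHF 436477.37; import duty: CHF 37973.53

Let C be the CIF value. C = EXW price + pre-shipment costs + freight + 0.3% × C
C − 0.3% × C = 427510.08 + 656.76 + 165.85 + 534.15 + 6301.10
0.997 × C = 435167.94
C = 435167.94 / 0.997 = 436477.37
Insurance premium = 0.3% × 436477.37 = 1309.43
Import duty = 436477.37 × 8.7% = 37973.53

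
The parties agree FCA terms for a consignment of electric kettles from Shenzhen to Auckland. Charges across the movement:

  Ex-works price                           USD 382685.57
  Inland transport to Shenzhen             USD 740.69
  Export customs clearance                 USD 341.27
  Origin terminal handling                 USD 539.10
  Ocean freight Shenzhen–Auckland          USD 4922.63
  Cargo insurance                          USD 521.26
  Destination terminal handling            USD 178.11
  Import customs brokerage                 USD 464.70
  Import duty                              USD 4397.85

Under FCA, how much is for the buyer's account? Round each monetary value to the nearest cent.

Buyer's account: USD 11023.65

FCA: the seller delivers export-cleared goods to the carrier; the buyer bears costs from that point.
Seller's account: goods 382685.57 + inland to port 740.69 + export clearance 341.27 = 383767.53
Buyer's account: origin terminal 539.10 + freight 4922.63 + insurance 521.26 + destination terminal 178.11 + brokerage 464.70 + duty 4397.85 = 11023.65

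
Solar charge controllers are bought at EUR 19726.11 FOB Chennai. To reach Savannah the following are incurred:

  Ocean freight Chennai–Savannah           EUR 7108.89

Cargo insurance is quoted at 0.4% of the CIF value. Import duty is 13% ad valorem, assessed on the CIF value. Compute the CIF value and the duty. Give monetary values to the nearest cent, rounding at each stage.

CIF value: EUR 26942.77; import duty: EUR 3502.56

Let C be the CIF value. C = FOB price + freight + 0.4% × C
C − 0.4% × C = 19726.11 + 7108.89
0.996 × C = 26835.00
C = 26835.00 / 0.996 = 26942.77
Insurance premium = 0.4% × 26942.77 = 107.77
Import duty = 26942.77 × 13% = 3502.56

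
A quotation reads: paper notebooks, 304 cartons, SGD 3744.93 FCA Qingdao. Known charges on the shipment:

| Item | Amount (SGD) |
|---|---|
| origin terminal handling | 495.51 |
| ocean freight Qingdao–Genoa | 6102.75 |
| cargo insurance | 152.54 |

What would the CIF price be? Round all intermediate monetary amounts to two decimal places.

From FCA to CIF, the seller additionally bears: origin terminal, freight, insurance.
CIF price = 3744.93 + 495.51 + 6102.75 + 152.54 = 10495.73

CIF price: SGD 10495.73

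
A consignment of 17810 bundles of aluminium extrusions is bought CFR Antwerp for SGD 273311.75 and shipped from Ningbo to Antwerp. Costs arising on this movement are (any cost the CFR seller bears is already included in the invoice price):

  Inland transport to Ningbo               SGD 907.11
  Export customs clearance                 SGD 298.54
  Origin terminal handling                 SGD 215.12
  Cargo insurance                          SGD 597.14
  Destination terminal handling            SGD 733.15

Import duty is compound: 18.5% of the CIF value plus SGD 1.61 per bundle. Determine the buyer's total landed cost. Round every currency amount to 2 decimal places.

CFR: the seller pays costs through ocean freight to the destination port, but not insurance.
Already in the invoice (seller's account under CFR): inland to port, export clearance, origin terminal — exclude.
CIF value = CFR price + insurance = 273311.75 + 597.14 = 273908.89
Ad valorem component: 273908.89 × 18.5% = 50673.14
Specific component: 17810 × 1.61 = 28674.10
Import duty = 50673.14 + 28674.10 = 79347.24
Buyer bears: insurance 597.14 + destination terminal 733.15 + duty 79347.24 = 80677.53
Landed cost = invoice 273311.75 + 80677.53 = 353989.28

Total landed cost: SGD 353989.28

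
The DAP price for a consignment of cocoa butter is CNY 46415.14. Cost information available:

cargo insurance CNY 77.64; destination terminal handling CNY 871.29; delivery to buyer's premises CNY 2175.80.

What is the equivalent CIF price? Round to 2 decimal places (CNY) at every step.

CIF price: CNY 43368.05

Not relevant to the conversion: insurance — on the seller under both DAP and CIF; already in the DAP price and stays in the CIF price.
From DAP to CIF, the seller no longer bears: destination terminal, delivery.
CIF price = 46415.14 − 871.29 − 2175.80 = 43368.05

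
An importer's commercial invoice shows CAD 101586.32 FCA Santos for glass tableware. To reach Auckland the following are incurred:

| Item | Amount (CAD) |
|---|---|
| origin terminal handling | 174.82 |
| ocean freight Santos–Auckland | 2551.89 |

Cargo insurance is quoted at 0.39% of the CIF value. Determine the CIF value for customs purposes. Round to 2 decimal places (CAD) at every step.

CIF value: CAD 104721.44

Let C be the CIF value. C = FCA price + pre-shipment costs + freight + 0.39% × C
C − 0.39% × C = 101586.32 + 174.82 + 2551.89
0.9961 × C = 104313.03
C = 104313.03 / 0.9961 = 104721.44
Insurance premium = 0.39% × 104721.44 = 408.41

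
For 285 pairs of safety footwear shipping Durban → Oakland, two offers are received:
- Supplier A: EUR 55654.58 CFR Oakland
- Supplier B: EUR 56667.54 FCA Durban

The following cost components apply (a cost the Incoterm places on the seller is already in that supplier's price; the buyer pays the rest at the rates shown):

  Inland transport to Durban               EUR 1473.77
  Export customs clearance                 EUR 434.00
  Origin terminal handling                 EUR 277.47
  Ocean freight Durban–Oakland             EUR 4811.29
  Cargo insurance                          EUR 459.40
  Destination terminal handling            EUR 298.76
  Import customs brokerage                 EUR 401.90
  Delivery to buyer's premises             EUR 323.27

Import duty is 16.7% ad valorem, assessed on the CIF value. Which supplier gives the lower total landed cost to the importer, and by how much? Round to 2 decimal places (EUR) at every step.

Supplier A (CFR):
CIF value = CFR price + insurance = 55654.58 + 459.40 = 56113.98
Import duty = 56113.98 × 16.7% = 9371.03
Buyer bears (A): 459.40 + 298.76 + 401.90 + 323.27 = 1483.33
Landed cost (A) = invoice 55654.58 + 1483.33 + duty 9371.03 = 66508.94
Supplier B (FCA):
CIF value = FCA price + origin terminal + freight + insurance = 56667.54 + 277.47 + 4811.29 + 459.40 = 62215.70
Import duty = 62215.70 × 16.7% = 10390.02
Buyer bears (B): 277.47 + 4811.29 + 459.40 + 298.76 + 401.90 + 323.27 = 6572.09
Landed cost (B) = invoice 56667.54 + 6572.09 + duty 10390.02 = 73629.65
Difference = |66508.94 − 73629.65| = 7120.71

Supplier A is cheaper by EUR 7120.71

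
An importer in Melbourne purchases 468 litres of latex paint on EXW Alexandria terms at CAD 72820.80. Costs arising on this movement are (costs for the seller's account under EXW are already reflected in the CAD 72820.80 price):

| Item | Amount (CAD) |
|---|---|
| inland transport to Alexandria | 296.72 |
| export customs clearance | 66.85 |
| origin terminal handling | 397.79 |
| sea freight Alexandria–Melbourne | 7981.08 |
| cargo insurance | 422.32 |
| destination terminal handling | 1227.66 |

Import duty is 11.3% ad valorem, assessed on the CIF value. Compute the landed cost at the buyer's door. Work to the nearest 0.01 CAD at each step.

EXW: the seller makes goods available at their premises; the buyer bears all onward costs.
CIF value = EXW price + inland to port + export clearance + origin terminal + freight + insurance = 72820.80 + 296.72 + 66.85 + 397.79 + 7981.08 + 422.32 = 81985.56
Import duty = 81985.56 × 11.3% = 9264.37
Buyer bears: inland to port 296.72 + export clearance 66.85 + origin terminal 397.79 + freight 7981.08 + insurance 422.32 + destination terminal 1227.66 + duty 9264.37 = 19656.79
Landed cost = invoice 72820.80 + 19656.79 = 92477.59

Total landed cost: CAD 92477.59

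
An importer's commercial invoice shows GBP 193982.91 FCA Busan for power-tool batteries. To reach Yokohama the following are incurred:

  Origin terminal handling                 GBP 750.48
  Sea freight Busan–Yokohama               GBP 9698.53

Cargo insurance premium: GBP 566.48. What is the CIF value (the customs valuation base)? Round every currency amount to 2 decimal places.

CIF = FCA price + pre-shipment costs + freight + insurance
CIF = 193982.91 + 750.48 + 9698.53 + 566.48 = 204998.40

CIF value: GBP 204998.40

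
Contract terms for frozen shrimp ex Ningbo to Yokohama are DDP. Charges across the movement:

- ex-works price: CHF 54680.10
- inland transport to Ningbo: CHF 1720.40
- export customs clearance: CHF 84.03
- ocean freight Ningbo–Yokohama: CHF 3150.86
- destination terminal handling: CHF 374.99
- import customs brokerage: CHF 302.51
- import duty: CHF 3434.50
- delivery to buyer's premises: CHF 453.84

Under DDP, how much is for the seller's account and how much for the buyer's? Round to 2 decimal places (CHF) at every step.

Seller: CHF 64201.23; buyer: CHF 0.00

DDP: the seller bears all costs including import duty.
Seller's account: goods 54680.10 + inland to port 1720.40 + export clearance 84.03 + freight 3150.86 + destination terminal 374.99 + brokerage 302.51 + duty 3434.50 + delivery 453.84 = 64201.23
Buyer's account: 0.00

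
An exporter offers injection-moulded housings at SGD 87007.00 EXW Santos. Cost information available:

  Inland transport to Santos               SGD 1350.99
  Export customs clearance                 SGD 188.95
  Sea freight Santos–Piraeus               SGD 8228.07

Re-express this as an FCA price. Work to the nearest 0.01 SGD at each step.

FCA price: SGD 88546.94

Not relevant to the conversion: freight — on the buyer under both terms; not part of either seller's price.
From EXW to FCA, the seller additionally bears: inland to port, export clearance.
FCA price = 87007.00 + 1350.99 + 188.95 = 88546.94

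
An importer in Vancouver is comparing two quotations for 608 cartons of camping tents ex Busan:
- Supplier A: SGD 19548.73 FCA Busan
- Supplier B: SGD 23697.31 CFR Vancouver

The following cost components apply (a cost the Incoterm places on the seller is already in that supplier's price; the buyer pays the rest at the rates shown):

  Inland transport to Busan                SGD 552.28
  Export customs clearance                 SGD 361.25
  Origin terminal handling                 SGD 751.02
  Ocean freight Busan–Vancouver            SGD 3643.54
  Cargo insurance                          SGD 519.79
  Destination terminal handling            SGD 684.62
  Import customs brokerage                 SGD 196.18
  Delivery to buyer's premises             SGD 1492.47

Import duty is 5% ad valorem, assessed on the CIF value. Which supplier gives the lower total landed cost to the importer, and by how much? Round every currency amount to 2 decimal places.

Supplier A (FCA):
CIF value = FCA price + origin terminal + freight + insurance = 19548.73 + 751.02 + 3643.54 + 519.79 = 24463.08
Import duty = 24463.08 × 5% = 1223.15
Buyer bears (A): 751.02 + 3643.54 + 519.79 + 684.62 + 196.18 + 1492.47 = 7287.62
Landed cost (A) = invoice 19548.73 + 7287.62 + duty 1223.15 = 28059.50
Supplier B (CFR):
CIF value = CFR price + insurance = 23697.31 + 519.79 = 24217.10
Import duty = 24217.10 × 5% = 1210.86
Buyer bears (B): 519.79 + 684.62 + 196.18 + 1492.47 = 2893.06
Landed cost (B) = invoice 23697.31 + 2893.06 + duty 1210.86 = 27801.23
Difference = |28059.50 − 27801.23| = 258.27

Supplier B is cheaper by SGD 258.27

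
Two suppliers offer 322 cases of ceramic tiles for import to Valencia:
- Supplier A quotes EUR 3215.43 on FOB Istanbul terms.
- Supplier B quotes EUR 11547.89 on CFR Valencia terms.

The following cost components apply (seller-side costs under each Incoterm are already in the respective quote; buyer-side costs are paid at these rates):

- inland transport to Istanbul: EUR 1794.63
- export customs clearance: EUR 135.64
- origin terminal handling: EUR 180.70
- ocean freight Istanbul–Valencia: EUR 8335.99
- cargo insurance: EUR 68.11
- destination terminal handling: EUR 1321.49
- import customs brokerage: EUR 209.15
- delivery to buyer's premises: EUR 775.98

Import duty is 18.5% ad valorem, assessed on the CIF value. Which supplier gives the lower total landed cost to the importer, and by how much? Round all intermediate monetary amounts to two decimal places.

Supplier A (FOB):
CIF value = FOB price + freight + insurance = 3215.43 + 8335.99 + 68.11 = 11619.53
Import duty = 11619.53 × 18.5% = 2149.61
Buyer bears (A): 8335.99 + 68.11 + 1321.49 + 209.15 + 775.98 = 10710.72
Landed cost (A) = invoice 3215.43 + 10710.72 + duty 2149.61 = 16075.76
Supplier B (CFR):
CIF value = CFR price + insurance = 11547.89 + 68.11 = 11616.00
Import duty = 11616.00 × 18.5% = 2148.96
Buyer bears (B): 68.11 + 1321.49 + 209.15 + 775.98 = 2374.73
Landed cost (B) = invoice 11547.89 + 2374.73 + duty 2148.96 = 16071.58
Difference = |16075.76 − 16071.58| = 4.18

Supplier B is cheaper by EUR 4.18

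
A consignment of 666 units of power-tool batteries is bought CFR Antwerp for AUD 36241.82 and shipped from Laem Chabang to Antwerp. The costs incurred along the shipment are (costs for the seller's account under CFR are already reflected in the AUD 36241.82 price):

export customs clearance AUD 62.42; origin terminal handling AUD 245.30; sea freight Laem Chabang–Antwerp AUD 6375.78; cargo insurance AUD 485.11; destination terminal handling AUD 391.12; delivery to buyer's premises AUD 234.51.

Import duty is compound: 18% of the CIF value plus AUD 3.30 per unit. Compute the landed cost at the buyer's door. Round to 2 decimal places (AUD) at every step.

Total landed cost: AUD 46161.21

CFR: the seller pays costs through ocean freight to the destination port, but not insurance.
Already in the invoice (seller's account under CFR): export clearance, origin terminal, freight — exclude.
CIF value = CFR price + insurance = 36241.82 + 485.11 = 36726.93
Ad valorem component: 36726.93 × 18% = 6610.85
Specific component: 666 × 3.30 = 2197.80
Import duty = 6610.85 + 2197.80 = 8808.65
Buyer bears: insurance 485.11 + destination terminal 391.12 + delivery 234.51 + duty 8808.65 = 9919.39
Landed cost = invoice 36241.82 + 9919.39 = 46161.21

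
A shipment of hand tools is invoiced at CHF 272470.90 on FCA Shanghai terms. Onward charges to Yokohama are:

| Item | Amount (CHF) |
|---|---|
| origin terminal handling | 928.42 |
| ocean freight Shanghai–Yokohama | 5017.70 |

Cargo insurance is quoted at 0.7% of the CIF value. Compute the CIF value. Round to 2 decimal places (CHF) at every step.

Let C be the CIF value. C = FCA price + pre-shipment costs + freight + 0.7% × C
C − 0.7% × C = 272470.90 + 928.42 + 5017.70
0.993 × C = 278417.02
C = 278417.02 / 0.993 = 280379.68
Insurance premium = 0.7% × 280379.68 = 1962.66

CIF value: CHF 280379.68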